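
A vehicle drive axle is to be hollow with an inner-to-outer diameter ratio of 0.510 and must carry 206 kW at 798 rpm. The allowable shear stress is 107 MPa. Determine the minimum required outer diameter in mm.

50.1 mm

ω = 2π·798/60 = 83.57 rad/s, so T = P/ω = 206×10³ / 83.57 = 2465 N·m.
For a hollow shaft with d_i/d_o = 0.510: τ_max = 16T/(π d_o³ (1−k⁴)), so d_o = [16T/(π τ_allow (1−k⁴))]^(1/3) = [16·2465/(π·1.07×10^8·0.9323)]^(1/3) = 0.05011 m.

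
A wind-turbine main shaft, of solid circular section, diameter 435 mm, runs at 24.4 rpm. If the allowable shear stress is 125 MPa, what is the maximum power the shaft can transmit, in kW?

5160 kW

J = πd⁴/32 = π(0.435)⁴/32 = 3.515×10^-3 m⁴.
T_max = τ_allow·J/r = 1.25×10^8 × 3.515×10^-3 / 0.217 = 2.020e6 N·m.
ω = 2π·24.4/60 = 2.555 rad/s, so P_max = T_max·ω = 5.162×10^6 W.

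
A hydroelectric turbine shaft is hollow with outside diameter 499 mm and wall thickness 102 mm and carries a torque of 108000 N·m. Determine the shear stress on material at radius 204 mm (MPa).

J = π(d_o⁴ − d_i⁴)/32 = π(0.499⁴ − 0.295⁴)/32 = 5.343×10^-3 m⁴.
Shear stress varies linearly with radius: τ = T·r/J = 108000 × 0.204 / 5.343×10^-3 = 4.123×10^6 Pa.

4.12 MPa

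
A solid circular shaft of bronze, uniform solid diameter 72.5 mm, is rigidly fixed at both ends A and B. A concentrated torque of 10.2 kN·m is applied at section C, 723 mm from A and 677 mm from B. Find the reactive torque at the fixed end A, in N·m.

4930 N·m

With uniform GJ and both ends fixed, compatibility θ_AC = θ_CB gives T_A·a = T_B·b, together with T_A + T_B = T₀.
T_A = T₀·b/(a+b) = 10200·677/1400 = 4932 N·m; T_B = 5268 N·m.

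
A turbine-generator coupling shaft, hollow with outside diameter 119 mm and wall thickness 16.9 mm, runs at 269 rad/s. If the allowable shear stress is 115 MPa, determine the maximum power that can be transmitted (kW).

7550 kW

J = π(d_o⁴ − d_i⁴)/32 = π(0.119⁴ − 0.0852⁴)/32 = 1.451×10^-5 m⁴.
T_max = τ_allow·J/r = 1.15×10^8 × 1.451×10^-5 / 0.0595 = 28050 N·m.
ω = 269 rad/s, so P_max = T_max·ω = 7.546×10^6 W.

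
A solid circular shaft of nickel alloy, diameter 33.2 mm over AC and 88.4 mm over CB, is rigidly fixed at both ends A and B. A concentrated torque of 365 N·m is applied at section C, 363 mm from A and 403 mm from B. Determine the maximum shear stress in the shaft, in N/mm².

Compatibility: T_A·a/J_AC = T_B·b/J_CB with T_A + T_B = T₀.
J_AC = 1.19×10^-7 m⁴, J_CB = 6.00×10^-6 m⁴, so T_A = T₀·(J_AC/a)/((J_AC/a)+(J_CB/b)) = 7.888 N·m, T_B = 357.1 N·m.
τ in each portion: τ_AC = 1.10×10^6 Pa, τ_CB = 2.63×10^6 Pa; maximum is in CB.
τ_max = T_CB·r/J = 357.1·0.0442/6.00×10^-6 = 2.633×10^6 Pa.

2.63 N/mm²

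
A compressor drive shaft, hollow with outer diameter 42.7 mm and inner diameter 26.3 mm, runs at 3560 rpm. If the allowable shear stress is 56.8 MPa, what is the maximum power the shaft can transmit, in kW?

J = π(d_o⁴ − d_i⁴)/32 = π(0.0427⁴ − 0.0263⁴)/32 = 2.794×10^-7 m⁴.
T_max = τ_allow·J/r = 5.68×10^7 × 2.794×10^-7 / 0.0214 = 743.3 N·m.
ω = 2π·3560/60 = 372.8 rad/s, so P_max = T_max·ω = 2.771×10^5 W.

277 kW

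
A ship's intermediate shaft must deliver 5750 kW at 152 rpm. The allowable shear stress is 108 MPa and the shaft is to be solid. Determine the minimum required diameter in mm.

ω = 2π·152/60 = 15.92 rad/s, so T = P/ω = 5750×10³ / 15.92 = 361200 N·m.
For a solid shaft τ_max = 16T/(πd³), so d = (16T/(π τ_allow))^(1/3) = (16·361200/(π·1.08×10^8))^(1/3) = 0.2573 m.

257 mm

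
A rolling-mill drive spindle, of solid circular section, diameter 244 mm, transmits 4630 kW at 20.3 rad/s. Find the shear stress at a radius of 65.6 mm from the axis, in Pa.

ω = 20.3 rad/s, so T = P/ω = 4630×10³ / 20.30 = 228100 N·m.
J = πd⁴/32 = π(0.244)⁴/32 = 3.480×10^-4 m⁴.
Shear stress varies linearly with radius: τ = T·r/J = 228100 × 0.0656 / 3.480×10^-4 = 4.300×10^7 Pa.

4.30e7 Pa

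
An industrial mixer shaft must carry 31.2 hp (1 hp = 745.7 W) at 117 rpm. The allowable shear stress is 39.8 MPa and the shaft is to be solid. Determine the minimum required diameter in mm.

ω = 2π·117/60 = 12.25 rad/s, so T = P/ω = 31.2×745.7 / 12.25 = 1899 N·m.
For a solid shaft τ_max = 16T/(πd³), so d = (16T/(π τ_allow))^(1/3) = (16·1899/(π·3.98×10^7))^(1/3) = 0.06240 m.

62.4 mm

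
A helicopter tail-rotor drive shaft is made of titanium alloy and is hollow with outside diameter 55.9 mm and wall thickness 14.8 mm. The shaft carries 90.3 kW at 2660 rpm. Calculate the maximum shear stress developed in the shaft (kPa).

9940 kPa

ω = 2π·2660/60 = 278.6 rad/s, so T = P/ω = 90.3×10³ / 278.6 = 324.2 N·m.
J = π(d_o⁴ − d_i⁴)/32 = π(0.0559⁴ − 0.0263⁴)/32 = 9.117×10^-7 m⁴.
τ_max = T·r/J = 324.2 × 0.0279 / 9.117×10^-7 = 9.939×10^6 Pa.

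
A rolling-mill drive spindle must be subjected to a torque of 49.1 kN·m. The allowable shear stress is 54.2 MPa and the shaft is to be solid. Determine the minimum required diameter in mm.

166 mm

For a solid shaft τ_max = 16T/(πd³), so d = (16T/(π τ_allow))^(1/3) = (16·49100/(π·5.42×10^7))^(1/3) = 0.1665 m.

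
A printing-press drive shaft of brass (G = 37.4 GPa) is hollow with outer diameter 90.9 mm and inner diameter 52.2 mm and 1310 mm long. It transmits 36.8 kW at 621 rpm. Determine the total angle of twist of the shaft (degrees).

ω = 2π·621/60 = 65.03 rad/s, so T = P/ω = 36.8×10³ / 65.03 = 565.9 N·m.
J = π(d_o⁴ − d_i⁴)/32 = π(0.0909⁴ − 0.0522⁴)/32 = 5.974×10^-6 m⁴.
θ = T·L/(G·J) = 565.9 × 1.31 / (37.4×10⁹ × 5.974×10^-6) = 3.318×10^-3 rad.

0.190°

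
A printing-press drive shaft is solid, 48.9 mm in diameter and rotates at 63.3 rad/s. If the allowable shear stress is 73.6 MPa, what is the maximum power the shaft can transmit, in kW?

107 kW

J = πd⁴/32 = π(0.0489)⁴/32 = 5.614×10^-7 m⁴.
T_max = τ_allow·J/r = 7.36×10^7 × 5.614×10^-7 / 0.0244 = 1690 N·m.
ω = 63.3 rad/s, so P_max = T_max·ω = 1.070×10^5 W.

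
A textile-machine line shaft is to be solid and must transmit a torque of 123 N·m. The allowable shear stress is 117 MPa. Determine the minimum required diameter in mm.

For a solid shaft τ_max = 16T/(πd³), so d = (16T/(π τ_allow))^(1/3) = (16·123.0/(π·1.17×10^8))^(1/3) = 0.01749 m.

17.5 mm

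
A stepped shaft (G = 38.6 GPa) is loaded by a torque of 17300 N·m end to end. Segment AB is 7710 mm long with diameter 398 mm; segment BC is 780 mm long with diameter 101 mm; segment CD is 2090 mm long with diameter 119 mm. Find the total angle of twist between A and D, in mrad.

83.2 mrad

J_AB = π(0.398)⁴/32 = 2.46×10^-3 m⁴; J_BC = π(0.101)⁴/32 = 1.02×10^-5 m⁴; J_CD = π(0.119)⁴/32 = 1.97×10^-5 m⁴.
θ = (T/G)·Σ L_i/J_i = (17300/38.6×10⁹)·(7.71/2.46×10^-3 + 0.780/1.02×10^-5 + 2.09/1.97×10^-5) = 0.08320 rad.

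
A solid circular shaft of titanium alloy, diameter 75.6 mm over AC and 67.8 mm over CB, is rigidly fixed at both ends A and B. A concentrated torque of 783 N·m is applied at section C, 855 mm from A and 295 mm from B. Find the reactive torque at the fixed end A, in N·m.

Compatibility: T_A·a/J_AC = T_B·b/J_CB with T_A + T_B = T₀.
J_AC = 3.21×10^-6 m⁴, J_CB = 2.07×10^-6 m⁴, so T_A = T₀·(J_AC/a)/((J_AC/a)+(J_CB/b)) = 272.4 N·m, T_B = 510.6 N·m.

272 N·m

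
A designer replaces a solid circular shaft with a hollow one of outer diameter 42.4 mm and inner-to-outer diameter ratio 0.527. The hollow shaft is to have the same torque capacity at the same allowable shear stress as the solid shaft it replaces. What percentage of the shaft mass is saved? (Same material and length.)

23.8 %

Equal τ_max and T ⇒ the solid shaft needs d_s³ = d_o³(1−k⁴), so d_s = 42.4·(1−0.527⁴)^(1/3) = 41.28 mm.
Area ratio A_h/A_s = d_o²(1−k²)/d_s² = (1−k²)/(1−k⁴)^(2/3) = 0.7620.
Mass saving = 1 − 0.7620 = 23.8 %.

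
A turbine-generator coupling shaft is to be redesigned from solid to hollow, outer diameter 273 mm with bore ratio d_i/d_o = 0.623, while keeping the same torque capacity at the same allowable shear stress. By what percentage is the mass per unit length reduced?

31.8 %

Equal τ_max and T ⇒ the solid shaft needs d_s³ = d_o³(1−k⁴), so d_s = 273·(1−0.623⁴)^(1/3) = 258.5 mm.
Area ratio A_h/A_s = d_o²(1−k²)/d_s² = (1−k²)/(1−k⁴)^(2/3) = 0.6822.
Mass saving = 1 − 0.6822 = 31.8 %.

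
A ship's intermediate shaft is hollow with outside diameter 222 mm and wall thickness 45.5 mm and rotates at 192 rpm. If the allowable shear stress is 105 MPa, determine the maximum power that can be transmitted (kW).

J = π(d_o⁴ − d_i⁴)/32 = π(0.222⁴ − 0.131⁴)/32 = 2.095×10^-4 m⁴.
T_max = τ_allow·J/r = 1.05×10^8 × 2.095×10^-4 / 0.111 = 198200 N·m.
ω = 2π·192/60 = 20.11 rad/s, so P_max = T_max·ω = 3.985×10^6 W.

3990 kW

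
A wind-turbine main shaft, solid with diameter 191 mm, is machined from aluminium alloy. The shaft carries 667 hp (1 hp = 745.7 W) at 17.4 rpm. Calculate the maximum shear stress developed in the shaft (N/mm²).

ω = 2π·17.4/60 = 1.822 rad/s, so T = P/ω = 667×745.7 / 1.822 = 273000 N·m.
J = πd⁴/32 = π(0.191)⁴/32 = 1.307×10^-4 m⁴.
τ_max = T·r/J = 273000 × 0.0955 / 1.307×10^-4 = 1.995×10^8 Pa.

200 N/mm²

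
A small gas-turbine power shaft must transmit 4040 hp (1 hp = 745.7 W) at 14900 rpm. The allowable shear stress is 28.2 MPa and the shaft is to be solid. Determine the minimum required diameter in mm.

70.4 mm

ω = 2π·14900/60 = 1560 rad/s, so T = P/ω = 4040×745.7 / 1560 = 1931 N·m.
For a solid shaft τ_max = 16T/(πd³), so d = (16T/(π τ_allow))^(1/3) = (16·1931/(π·2.82×10^7))^(1/3) = 0.07039 m.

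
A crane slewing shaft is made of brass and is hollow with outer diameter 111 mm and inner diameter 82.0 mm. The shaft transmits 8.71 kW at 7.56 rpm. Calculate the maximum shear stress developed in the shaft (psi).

ω = 2π·7.56/60 = 0.7917 rad/s, so T = P/ω = 8.71×10³ / 0.7917 = 11000 N·m.
J = π(d_o⁴ − d_i⁴)/32 = π(0.111⁴ − 0.0820⁴)/32 = 1.046×10^-5 m⁴.
τ_max = T·r/J = 11000 × 0.0555 / 1.046×10^-5 = 5.835×10^7 Pa.

8460 psi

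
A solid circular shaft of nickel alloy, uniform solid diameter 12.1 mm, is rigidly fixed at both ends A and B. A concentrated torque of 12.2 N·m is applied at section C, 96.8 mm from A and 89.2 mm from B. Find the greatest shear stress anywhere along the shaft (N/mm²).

18.3 N/mm²

With uniform GJ and both ends fixed, compatibility θ_AC = θ_CB gives T_A·a = T_B·b, together with T_A + T_B = T₀.
T_A = T₀·b/(a+b) = 12.20·89.2/186.0 = 5.851 N·m; T_B = 6.349 N·m.
τ in each portion: τ_AC = 1.68×10^7 Pa, τ_CB = 1.83×10^7 Pa; maximum is in CB.
τ_max = T_CB·r/J = 6.349·0.00605/2.10×10^-9 = 1.825×10^7 Pa.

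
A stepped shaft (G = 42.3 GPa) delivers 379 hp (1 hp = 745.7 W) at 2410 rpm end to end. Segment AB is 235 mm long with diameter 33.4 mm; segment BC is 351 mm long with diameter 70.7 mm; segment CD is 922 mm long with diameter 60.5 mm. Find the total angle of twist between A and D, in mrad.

73.3 mrad

ω = 2π·2410/60 = 252.4 rad/s, so T = P/ω = 379×745.7 / 252.4 = 1120 N·m.
J_AB = π(0.0334)⁴/32 = 1.22×10^-7 m⁴; J_BC = π(0.0707)⁴/32 = 2.45×10^-6 m⁴; J_CD = π(0.0605)⁴/32 = 1.32×10^-6 m⁴.
θ = (T/G)·Σ L_i/J_i = (1120/42.3×10⁹)·(0.235/1.22×10^-7 + 0.351/2.45×10^-6 + 0.922/1.32×10^-6) = 0.07327 rad.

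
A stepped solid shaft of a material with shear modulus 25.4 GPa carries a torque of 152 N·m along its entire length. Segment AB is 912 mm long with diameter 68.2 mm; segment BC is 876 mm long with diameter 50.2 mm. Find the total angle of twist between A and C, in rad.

0.0110 rad

J_AB = π(0.0682)⁴/32 = 2.12×10^-6 m⁴; J_BC = π(0.0502)⁴/32 = 6.23×10^-7 m⁴.
θ = (T/G)·Σ L_i/J_i = (152.0/25.4×10⁹)·(0.912/2.12×10^-6 + 0.876/6.23×10^-7) = 0.01098 rad.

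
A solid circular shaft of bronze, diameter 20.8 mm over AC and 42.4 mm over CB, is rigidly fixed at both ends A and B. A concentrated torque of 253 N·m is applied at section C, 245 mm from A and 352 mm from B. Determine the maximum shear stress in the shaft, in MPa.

Compatibility: T_A·a/J_AC = T_B·b/J_CB with T_A + T_B = T₀.
J_AC = 1.84×10^-8 m⁴, J_CB = 3.17×10^-7 m⁴, so T_A = T₀·(J_AC/a)/((J_AC/a)+(J_CB/b)) = 19.43 N·m, T_B = 233.6 N·m.
τ in each portion: τ_AC = 1.10×10^7 Pa, τ_CB = 1.56×10^7 Pa; maximum is in CB.
τ_max = T_CB·r/J = 233.6·0.0212/3.17×10^-7 = 1.561×10^7 Pa.

15.6 MPa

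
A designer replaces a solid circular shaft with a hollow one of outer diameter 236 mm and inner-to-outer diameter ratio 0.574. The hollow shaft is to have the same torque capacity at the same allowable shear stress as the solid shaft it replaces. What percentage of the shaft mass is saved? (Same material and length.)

27.6 %

Equal τ_max and T ⇒ the solid shaft needs d_s³ = d_o³(1−k⁴), so d_s = 236·(1−0.574⁴)^(1/3) = 227.1 mm.
Area ratio A_h/A_s = d_o²(1−k²)/d_s² = (1−k²)/(1−k⁴)^(2/3) = 0.7239.
Mass saving = 1 − 0.7239 = 27.6 %.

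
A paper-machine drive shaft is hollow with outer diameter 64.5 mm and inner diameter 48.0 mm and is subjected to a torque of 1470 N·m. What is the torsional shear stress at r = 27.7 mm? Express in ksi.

J = π(d_o⁴ − d_i⁴)/32 = π(0.0645⁴ − 0.0480⁴)/32 = 1.178×10^-6 m⁴.
Shear stress varies linearly with radius: τ = T·r/J = 1470 × 0.0277 / 1.178×10^-6 = 3.457×10^7 Pa.

5.01 ksi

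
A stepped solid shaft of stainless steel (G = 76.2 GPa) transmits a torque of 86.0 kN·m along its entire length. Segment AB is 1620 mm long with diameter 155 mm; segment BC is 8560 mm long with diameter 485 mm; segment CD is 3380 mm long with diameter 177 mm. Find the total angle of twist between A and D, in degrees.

4.22°

J_AB = π(0.155)⁴/32 = 5.67×10^-5 m⁴; J_BC = π(0.485)⁴/32 = 5.43×10^-3 m⁴; J_CD = π(0.177)⁴/32 = 9.64×10^-5 m⁴.
θ = (T/G)·Σ L_i/J_i = (86000/76.2×10⁹)·(1.62/5.67×10^-5 + 8.56/5.43×10^-3 + 3.38/9.64×10^-5) = 0.07363 rad.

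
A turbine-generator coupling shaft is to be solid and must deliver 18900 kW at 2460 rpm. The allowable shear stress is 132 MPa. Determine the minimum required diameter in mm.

ω = 2π·2460/60 = 257.6 rad/s, so T = P/ω = 18900×10³ / 257.6 = 73370 N·m.
For a solid shaft τ_max = 16T/(πd³), so d = (16T/(π τ_allow))^(1/3) = (16·73370/(π·1.32×10^8))^(1/3) = 0.1415 m.

141 mm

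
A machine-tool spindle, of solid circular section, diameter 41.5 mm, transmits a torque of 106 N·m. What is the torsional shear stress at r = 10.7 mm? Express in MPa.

J = πd⁴/32 = π(0.0415)⁴/32 = 2.912×10^-7 m⁴.
Shear stress varies linearly with radius: τ = T·r/J = 106.0 × 0.0107 / 2.912×10^-7 = 3.895×10^6 Pa.

3.89 MPa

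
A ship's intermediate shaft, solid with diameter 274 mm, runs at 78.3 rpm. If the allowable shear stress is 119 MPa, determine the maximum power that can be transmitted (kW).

3940 kW

J = πd⁴/32 = π(0.274)⁴/32 = 5.534×10^-4 m⁴.
T_max = τ_allow·J/r = 1.19×10^8 × 5.534×10^-4 / 0.137 = 480600 N·m.
ω = 2π·78.3/60 = 8.200 rad/s, so P_max = T_max·ω = 3.941×10^6 W.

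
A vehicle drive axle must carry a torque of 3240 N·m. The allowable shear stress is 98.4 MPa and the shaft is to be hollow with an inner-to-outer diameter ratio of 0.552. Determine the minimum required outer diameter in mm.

57.0 mm

For a hollow shaft with d_i/d_o = 0.552: τ_max = 16T/(π d_o³ (1−k⁴)), so d_o = [16T/(π τ_allow (1−k⁴))]^(1/3) = [16·3240/(π·9.84×10^7·0.9072)]^(1/3) = 0.05697 m.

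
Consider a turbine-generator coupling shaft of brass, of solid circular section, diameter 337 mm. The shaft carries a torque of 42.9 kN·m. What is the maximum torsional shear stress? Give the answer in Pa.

J = πd⁴/32 = π(0.337)⁴/32 = 1.266×10^-3 m⁴.
τ_max = T·r/J = 42900 × 0.169 / 1.266×10^-3 = 5.709×10^6 Pa.

5.71e6 Pa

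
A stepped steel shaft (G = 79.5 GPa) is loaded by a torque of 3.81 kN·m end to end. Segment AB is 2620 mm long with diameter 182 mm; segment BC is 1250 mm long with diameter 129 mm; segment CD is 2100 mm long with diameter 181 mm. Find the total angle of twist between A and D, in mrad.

J_AB = π(0.182)⁴/32 = 1.08×10^-4 m⁴; J_BC = π(0.129)⁴/32 = 2.72×10^-5 m⁴; J_CD = π(0.181)⁴/32 = 1.05×10^-4 m⁴.
θ = (T/G)·Σ L_i/J_i = (3810/79.5×10⁹)·(2.62/1.08×10^-4 + 1.25/2.72×10^-5 + 2.10/1.05×10^-4) = 4.324×10^-3 rad.

4.32 mrad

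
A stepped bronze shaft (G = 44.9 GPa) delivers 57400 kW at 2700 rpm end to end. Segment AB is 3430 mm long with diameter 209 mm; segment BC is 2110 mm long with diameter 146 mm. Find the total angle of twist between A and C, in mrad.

297 mrad

ω = 2π·2700/60 = 282.7 rad/s, so T = P/ω = 57400×10³ / 282.7 = 203000 N·m.
J_AB = π(0.209)⁴/32 = 1.87×10^-4 m⁴; J_BC = π(0.146)⁴/32 = 4.46×10^-5 m⁴.
θ = (T/G)·Σ L_i/J_i = (203000/44.9×10⁹)·(3.43/1.87×10^-4 + 2.11/4.46×10^-5) = 0.2967 rad.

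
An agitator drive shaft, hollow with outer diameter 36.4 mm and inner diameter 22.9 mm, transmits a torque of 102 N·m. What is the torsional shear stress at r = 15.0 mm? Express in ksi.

1.53 ksi

J = π(d_o⁴ − d_i⁴)/32 = π(0.0364⁴ − 0.0229⁴)/32 = 1.453×10^-7 m⁴.
Shear stress varies linearly with radius: τ = T·r/J = 102.0 × 0.0150 / 1.453×10^-7 = 1.053×10^7 Pa.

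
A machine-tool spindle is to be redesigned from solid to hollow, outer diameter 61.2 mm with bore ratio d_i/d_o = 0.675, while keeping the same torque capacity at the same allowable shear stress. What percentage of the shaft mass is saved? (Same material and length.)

Equal τ_max and T ⇒ the solid shaft needs d_s³ = d_o³(1−k⁴), so d_s = 61.2·(1−0.675⁴)^(1/3) = 56.63 mm.
Area ratio A_h/A_s = d_o²(1−k²)/d_s² = (1−k²)/(1−k⁴)^(2/3) = 0.6357.
Mass saving = 1 − 0.6357 = 36.4 %.

36.4 %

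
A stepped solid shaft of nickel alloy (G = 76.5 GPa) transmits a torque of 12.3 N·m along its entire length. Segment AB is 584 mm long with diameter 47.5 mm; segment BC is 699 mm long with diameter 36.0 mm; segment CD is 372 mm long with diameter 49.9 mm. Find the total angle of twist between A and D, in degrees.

0.0554°

J_AB = π(0.0475)⁴/32 = 5.00×10^-7 m⁴; J_BC = π(0.0360)⁴/32 = 1.65×10^-7 m⁴; J_CD = π(0.0499)⁴/32 = 6.09×10^-7 m⁴.
θ = (T/G)·Σ L_i/J_i = (12.30/76.5×10⁹)·(0.584/5.00×10^-7 + 0.699/1.65×10^-7 + 0.372/6.09×10^-7) = 9.677×10^-4 rad.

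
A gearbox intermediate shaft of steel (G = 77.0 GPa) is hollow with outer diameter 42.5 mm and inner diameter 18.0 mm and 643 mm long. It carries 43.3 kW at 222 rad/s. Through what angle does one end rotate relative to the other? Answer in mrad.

5.25 mrad

ω = 222 rad/s, so T = P/ω = 43.3×10³ / 222.0 = 195.0 N·m.
J = π(d_o⁴ − d_i⁴)/32 = π(0.0425⁴ − 0.0180⁴)/32 = 3.100×10^-7 m⁴.
θ = T·L/(G·J) = 195.0 × 0.643 / (77.0×10⁹ × 3.100×10^-7) = 5.254×10^-3 rad.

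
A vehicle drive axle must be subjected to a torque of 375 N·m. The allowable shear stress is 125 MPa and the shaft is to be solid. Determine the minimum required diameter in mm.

For a solid shaft τ_max = 16T/(πd³), so d = (16T/(π τ_allow))^(1/3) = (16·375.0/(π·1.25×10^8))^(1/3) = 0.02481 m.

24.8 mm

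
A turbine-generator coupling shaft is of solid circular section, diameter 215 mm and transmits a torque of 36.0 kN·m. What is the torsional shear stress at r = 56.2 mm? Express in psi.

1400 psi

J = πd⁴/32 = π(0.215)⁴/32 = 2.098×10^-4 m⁴.
Shear stress varies linearly with radius: τ = T·r/J = 36000 × 0.0562 / 2.098×10^-4 = 9.645×10^6 Pa.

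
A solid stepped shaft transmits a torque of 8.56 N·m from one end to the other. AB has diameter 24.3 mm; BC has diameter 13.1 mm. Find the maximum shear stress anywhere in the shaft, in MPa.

19.4 MPa

Under the same torque, τ_max = 16T/(πd³) is largest where d is smallest — segment BC (d = 13.1 mm).
τ_max = 16·8.560/(π·(0.0131)³) = 1.939×10^7 Pa.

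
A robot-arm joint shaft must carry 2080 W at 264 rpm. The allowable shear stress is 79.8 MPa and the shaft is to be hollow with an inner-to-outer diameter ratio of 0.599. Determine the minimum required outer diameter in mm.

ω = 2π·264/60 = 27.65 rad/s, so T = P/ω = 2080 / 27.65 = 75.24 N·m.
For a hollow shaft with d_i/d_o = 0.599: τ_max = 16T/(π d_o³ (1−k⁴)), so d_o = [16T/(π τ_allow (1−k⁴))]^(1/3) = [16·75.24/(π·7.98×10^7·0.8713)]^(1/3) = 0.01766 m.

17.7 mm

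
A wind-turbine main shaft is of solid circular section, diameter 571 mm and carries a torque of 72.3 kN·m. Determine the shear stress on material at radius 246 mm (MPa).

1.70 MPa

J = πd⁴/32 = π(0.571)⁴/32 = 0.01044 m⁴.
Shear stress varies linearly with radius: τ = T·r/J = 72300 × 0.246 / 0.01044 = 1.704×10^6 Pa.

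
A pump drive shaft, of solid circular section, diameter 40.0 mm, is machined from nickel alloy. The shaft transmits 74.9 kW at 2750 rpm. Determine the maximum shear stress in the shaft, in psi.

3000 psi

ω = 2π·2750/60 = 288.0 rad/s, so T = P/ω = 74.9×10³ / 288.0 = 260.1 N·m.
J = πd⁴/32 = π(0.0400)⁴/32 = 2.513×10^-7 m⁴.
τ_max = T·r/J = 260.1 × 0.0200 / 2.513×10^-7 = 2.070×10^7 Pa.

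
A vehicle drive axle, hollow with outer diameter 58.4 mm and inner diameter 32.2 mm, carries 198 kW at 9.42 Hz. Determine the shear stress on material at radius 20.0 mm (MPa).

ω = 2π·9.42 = 59.19 rad/s, so T = P/ω = 198×10³ / 59.19 = 3345 N·m.
J = π(d_o⁴ − d_i⁴)/32 = π(0.0584⁴ − 0.0322⁴)/32 = 1.036×10^-6 m⁴.
Shear stress varies linearly with radius: τ = T·r/J = 3345 × 0.0200 / 1.036×10^-6 = 6.455×10^7 Pa.

64.6 MPa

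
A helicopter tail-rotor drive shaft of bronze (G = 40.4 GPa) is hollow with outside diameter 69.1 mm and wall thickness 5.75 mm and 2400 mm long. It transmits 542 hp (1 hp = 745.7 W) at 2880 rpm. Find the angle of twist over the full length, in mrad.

ω = 2π·2880/60 = 301.6 rad/s, so T = P/ω = 542×745.7 / 301.6 = 1340 N·m.
J = π(d_o⁴ − d_i⁴)/32 = π(0.0691⁴ − 0.0576⁴)/32 = 1.158×10^-6 m⁴.
θ = T·L/(G·J) = 1340 × 2.40 / (40.4×10⁹ × 1.158×10^-6) = 0.06877 rad.

68.8 mrad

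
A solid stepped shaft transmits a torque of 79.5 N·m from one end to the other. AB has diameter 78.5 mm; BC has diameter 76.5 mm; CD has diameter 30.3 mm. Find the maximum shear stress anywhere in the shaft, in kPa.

Under the same torque, τ_max = 16T/(πd³) is largest where d is smallest — segment CD (d = 30.3 mm).
τ_max = 16·79.50/(π·(0.0303)³) = 1.455×10^7 Pa.

14600 kPa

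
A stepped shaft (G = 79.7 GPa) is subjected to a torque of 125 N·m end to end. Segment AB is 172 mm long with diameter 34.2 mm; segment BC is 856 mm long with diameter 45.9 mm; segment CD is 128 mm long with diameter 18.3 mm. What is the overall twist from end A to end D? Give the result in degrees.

J_AB = π(0.0342)⁴/32 = 1.34×10^-7 m⁴; J_BC = π(0.0459)⁴/32 = 4.36×10^-7 m⁴; J_CD = π(0.0183)⁴/32 = 1.10×10^-8 m⁴.
θ = (T/G)·Σ L_i/J_i = (125.0/79.7×10⁹)·(0.172/1.34×10^-7 + 0.856/4.36×10^-7 + 0.128/1.10×10^-8) = 0.02332 rad.

1.34°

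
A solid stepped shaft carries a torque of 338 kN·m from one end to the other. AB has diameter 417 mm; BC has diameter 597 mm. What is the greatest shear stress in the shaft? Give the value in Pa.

Under the same torque, τ_max = 16T/(πd³) is largest where d is smallest — segment AB (d = 417 mm).
τ_max = 16·338000/(π·(0.417)³) = 2.374×10^7 Pa.

2.37e7 Pa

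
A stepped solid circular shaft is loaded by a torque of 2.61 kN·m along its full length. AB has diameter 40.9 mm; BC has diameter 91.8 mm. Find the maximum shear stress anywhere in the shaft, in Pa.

1.94e8 Pa

Under the same torque, τ_max = 16T/(πd³) is largest where d is smallest — segment AB (d = 40.9 mm).
τ_max = 16·2610/(π·(0.0409)³) = 1.943×10^8 Pa.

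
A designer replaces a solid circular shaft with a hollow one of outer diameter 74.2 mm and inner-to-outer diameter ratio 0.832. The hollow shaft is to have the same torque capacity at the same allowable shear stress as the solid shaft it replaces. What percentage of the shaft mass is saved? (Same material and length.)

52.5 %

Equal τ_max and T ⇒ the solid shaft needs d_s³ = d_o³(1−k⁴), so d_s = 74.2·(1−0.832⁴)^(1/3) = 59.70 mm.
Area ratio A_h/A_s = d_o²(1−k²)/d_s² = (1−k²)/(1−k⁴)^(2/3) = 0.4755.
Mass saving = 1 − 0.4755 = 52.5 %.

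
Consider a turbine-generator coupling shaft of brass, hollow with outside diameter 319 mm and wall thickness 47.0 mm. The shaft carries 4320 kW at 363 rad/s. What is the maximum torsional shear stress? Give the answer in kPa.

ω = 363 rad/s, so T = P/ω = 4320×10³ / 363.0 = 11900 N·m.
J = π(d_o⁴ − d_i⁴)/32 = π(0.319⁴ − 0.225⁴)/32 = 7.650×10^-4 m⁴.
τ_max = T·r/J = 11900 × 0.160 / 7.650×10^-4 = 2.481×10^6 Pa.

2480 kPa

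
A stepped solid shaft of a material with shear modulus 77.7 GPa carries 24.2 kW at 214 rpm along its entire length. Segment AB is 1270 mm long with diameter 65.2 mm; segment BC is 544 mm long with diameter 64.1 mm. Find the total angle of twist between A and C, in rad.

ω = 2π·214/60 = 22.41 rad/s, so T = P/ω = 24.2×10³ / 22.41 = 1080 N·m.
J_AB = π(0.0652)⁴/32 = 1.77×10^-6 m⁴; J_BC = π(0.0641)⁴/32 = 1.66×10^-6 m⁴.
θ = (T/G)·Σ L_i/J_i = (1080/77.7×10⁹)·(1.27/1.77×10^-6 + 0.544/1.66×10^-6) = 0.01451 rad.

0.0145 rad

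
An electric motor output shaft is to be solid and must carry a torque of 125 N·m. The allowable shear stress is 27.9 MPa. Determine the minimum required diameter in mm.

For a solid shaft τ_max = 16T/(πd³), so d = (16T/(π τ_allow))^(1/3) = (16·125.0/(π·2.79×10^7))^(1/3) = 0.02836 m.

28.4 mm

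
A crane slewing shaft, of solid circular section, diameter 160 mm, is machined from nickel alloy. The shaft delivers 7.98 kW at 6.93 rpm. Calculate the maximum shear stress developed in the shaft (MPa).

13.7 MPa

ω = 2π·6.93/60 = 0.7257 rad/s, so T = P/ω = 7.98×10³ / 0.7257 = 11000 N·m.
J = πd⁴/32 = π(0.160)⁴/32 = 6.434×10^-5 m⁴.
τ_max = T·r/J = 11000 × 0.0800 / 6.434×10^-5 = 1.367×10^7 Pa.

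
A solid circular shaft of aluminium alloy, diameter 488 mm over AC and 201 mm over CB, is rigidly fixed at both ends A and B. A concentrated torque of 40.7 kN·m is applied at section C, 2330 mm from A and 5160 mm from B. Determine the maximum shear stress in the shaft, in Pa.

Compatibility: T_A·a/J_AC = T_B·b/J_CB with T_A + T_B = T₀.
J_AC = 5.57×10^-3 m⁴, J_CB = 1.60×10^-4 m⁴, so T_A = T₀·(J_AC/a)/((J_AC/a)+(J_CB/b)) = 40180 N·m, T_B = 522.2 N·m.
τ in each portion: τ_AC = 1.76×10^6 Pa, τ_CB = 3.27×10^5 Pa; maximum is in AC.
τ_max = T_AC·r/J = 40180·0.244/5.57×10^-3 = 1.761×10^6 Pa.

1.76e6 Pa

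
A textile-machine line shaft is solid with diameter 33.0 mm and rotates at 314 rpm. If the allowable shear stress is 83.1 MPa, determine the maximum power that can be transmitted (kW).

19.3 kW

J = πd⁴/32 = π(0.0330)⁴/32 = 1.164×10^-7 m⁴.
T_max = τ_allow·J/r = 8.31×10^7 × 1.164×10^-7 / 0.0165 = 586.4 N·m.
ω = 2π·314/60 = 32.88 rad/s, so P_max = T_max·ω = 1.928×10^4 W.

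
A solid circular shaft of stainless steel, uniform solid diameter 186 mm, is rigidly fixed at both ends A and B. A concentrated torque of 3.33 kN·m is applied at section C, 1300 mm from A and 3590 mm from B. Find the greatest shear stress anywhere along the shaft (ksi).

With uniform GJ and both ends fixed, compatibility θ_AC = θ_CB gives T_A·a = T_B·b, together with T_A + T_B = T₀.
T_A = T₀·b/(a+b) = 3330·3590/4890 = 2445 N·m; T_B = 885.3 N·m.
τ in each portion: τ_AC = 1.93×10^6 Pa, τ_CB = 7.01×10^5 Pa; maximum is in AC.
τ_max = T_AC·r/J = 2445·0.0930/1.18×10^-4 = 1.935×10^6 Pa.

0.281 ksi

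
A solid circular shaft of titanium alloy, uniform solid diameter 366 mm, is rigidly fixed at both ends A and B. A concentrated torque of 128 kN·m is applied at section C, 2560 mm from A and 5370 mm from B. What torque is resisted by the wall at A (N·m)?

With uniform GJ and both ends fixed, compatibility θ_AC = θ_CB gives T_A·a = T_B·b, together with T_A + T_B = T₀.
T_A = T₀·b/(a+b) = 128000·5370/7930 = 86680 N·m; T_B = 41320 N·m.

86700 N·m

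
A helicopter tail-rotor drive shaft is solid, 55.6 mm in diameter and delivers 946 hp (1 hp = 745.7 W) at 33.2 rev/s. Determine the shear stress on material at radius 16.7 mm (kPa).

ω = 2π·33.2 = 208.6 rad/s, so T = P/ω = 946×745.7 / 208.6 = 3382 N·m.
J = πd⁴/32 = π(0.0556)⁴/32 = 9.382×10^-7 m⁴.
Shear stress varies linearly with radius: τ = T·r/J = 3382 × 0.0167 / 9.382×10^-7 = 6.019×10^7 Pa.

60200 kPa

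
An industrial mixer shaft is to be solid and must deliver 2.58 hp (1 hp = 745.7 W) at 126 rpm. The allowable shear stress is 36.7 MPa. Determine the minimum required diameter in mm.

27.2 mm

ω = 2π·126/60 = 13.19 rad/s, so T = P/ω = 2.58×745.7 / 13.19 = 145.8 N·m.
For a solid shaft τ_max = 16T/(πd³), so d = (16T/(π τ_allow))^(1/3) = (16·145.8/(π·3.67×10^7))^(1/3) = 0.02725 m.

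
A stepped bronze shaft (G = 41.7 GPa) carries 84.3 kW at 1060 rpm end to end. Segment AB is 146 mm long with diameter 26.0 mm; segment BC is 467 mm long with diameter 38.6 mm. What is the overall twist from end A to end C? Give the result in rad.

ω = 2π·1060/60 = 111.0 rad/s, so T = P/ω = 84.3×10³ / 111.0 = 759.4 N·m.
J_AB = π(0.0260)⁴/32 = 4.49×10^-8 m⁴; J_BC = π(0.0386)⁴/32 = 2.18×10^-7 m⁴.
θ = (T/G)·Σ L_i/J_i = (759.4/41.7×10⁹)·(0.146/4.49×10^-8 + 0.467/2.18×10^-7) = 0.09829 rad.

0.0983 rad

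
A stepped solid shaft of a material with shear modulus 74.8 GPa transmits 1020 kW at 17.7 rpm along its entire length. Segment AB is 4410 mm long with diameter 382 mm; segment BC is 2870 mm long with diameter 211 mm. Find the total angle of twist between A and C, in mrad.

ω = 2π·17.7/60 = 1.854 rad/s, so T = P/ω = 1020×10³ / 1.854 = 550300 N·m.
J_AB = π(0.382)⁴/32 = 2.09×10^-3 m⁴; J_BC = π(0.211)⁴/32 = 1.95×10^-4 m⁴.
θ = (T/G)·Σ L_i/J_i = (550300/74.8×10⁹)·(4.41/2.09×10^-3 + 2.87/1.95×10^-4) = 0.1240 rad.

124 mrad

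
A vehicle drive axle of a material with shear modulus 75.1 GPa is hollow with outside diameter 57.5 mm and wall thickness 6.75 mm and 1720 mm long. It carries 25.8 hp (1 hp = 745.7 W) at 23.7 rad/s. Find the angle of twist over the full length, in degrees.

ω = 23.7 rad/s, so T = P/ω = 25.8×745.7 / 23.70 = 811.8 N·m.
J = π(d_o⁴ − d_i⁴)/32 = π(0.0575⁴ − 0.0440⁴)/32 = 7.052×10^-7 m⁴.
θ = T·L/(G·J) = 811.8 × 1.72 / (75.1×10⁹ × 7.052×10^-7) = 0.02636 rad.

1.51°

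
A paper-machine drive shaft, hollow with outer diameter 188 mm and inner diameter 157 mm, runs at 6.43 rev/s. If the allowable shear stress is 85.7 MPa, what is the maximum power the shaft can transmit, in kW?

J = π(d_o⁴ − d_i⁴)/32 = π(0.188⁴ − 0.157⁴)/32 = 6.299×10^-5 m⁴.
T_max = τ_allow·J/r = 8.57×10^7 × 6.299×10^-5 / 0.0940 = 57430 N·m.
ω = 2π·6.43 = 40.40 rad/s, so P_max = T_max·ω = 2.320×10^6 W.

2320 kW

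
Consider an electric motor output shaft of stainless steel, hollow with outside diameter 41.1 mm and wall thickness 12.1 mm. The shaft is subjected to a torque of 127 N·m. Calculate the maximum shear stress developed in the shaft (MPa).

9.59 MPa

J = π(d_o⁴ − d_i⁴)/32 = π(0.0411⁴ − 0.0169⁴)/32 = 2.721×10^-7 m⁴.
τ_max = T·r/J = 127.0 × 0.0206 / 2.721×10^-7 = 9.591×10^6 Pa.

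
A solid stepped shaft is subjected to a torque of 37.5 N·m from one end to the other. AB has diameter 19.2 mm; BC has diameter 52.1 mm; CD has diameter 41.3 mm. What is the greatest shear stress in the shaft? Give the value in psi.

Under the same torque, τ_max = 16T/(πd³) is largest where d is smallest — segment AB (d = 19.2 mm).
τ_max = 16·37.50/(π·(0.0192)³) = 2.698×10^7 Pa.

3910 psi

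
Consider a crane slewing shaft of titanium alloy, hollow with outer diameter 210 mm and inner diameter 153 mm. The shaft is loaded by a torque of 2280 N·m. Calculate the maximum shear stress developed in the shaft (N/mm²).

J = π(d_o⁴ − d_i⁴)/32 = π(0.210⁴ − 0.153⁴)/32 = 1.371×10^-4 m⁴.
τ_max = T·r/J = 2280 × 0.105 / 1.371×10^-4 = 1.746×10^6 Pa.

1.75 N/mm²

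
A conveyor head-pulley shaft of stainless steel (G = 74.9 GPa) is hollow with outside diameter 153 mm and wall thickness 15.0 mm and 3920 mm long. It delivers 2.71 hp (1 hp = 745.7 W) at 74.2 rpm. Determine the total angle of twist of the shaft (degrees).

0.0249°

ω = 2π·74.2/60 = 7.770 rad/s, so T = P/ω = 2.71×745.7 / 7.770 = 260.1 N·m.
J = π(d_o⁴ − d_i⁴)/32 = π(0.153⁴ − 0.123⁴)/32 = 3.133×10^-5 m⁴.
θ = T·L/(G·J) = 260.1 × 3.92 / (74.9×10⁹ × 3.133×10^-5) = 4.345×10^-4 rad.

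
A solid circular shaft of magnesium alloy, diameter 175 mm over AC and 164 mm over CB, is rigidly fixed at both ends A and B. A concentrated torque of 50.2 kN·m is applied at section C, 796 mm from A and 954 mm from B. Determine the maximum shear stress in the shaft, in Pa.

Compatibility: T_A·a/J_AC = T_B·b/J_CB with T_A + T_B = T₀.
J_AC = 9.21×10^-5 m⁴, J_CB = 7.10×10^-5 m⁴, so T_A = T₀·(J_AC/a)/((J_AC/a)+(J_CB/b)) = 30540 N·m, T_B = 19660 N·m.
τ in each portion: τ_AC = 2.90×10^7 Pa, τ_CB = 2.27×10^7 Pa; maximum is in AC.
τ_max = T_AC·r/J = 30540·0.0875/9.21×10^-5 = 2.903×10^7 Pa.

2.90e7 Pa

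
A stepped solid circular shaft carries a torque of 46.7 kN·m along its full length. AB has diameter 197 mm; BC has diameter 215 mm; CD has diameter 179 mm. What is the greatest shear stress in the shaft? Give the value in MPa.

Under the same torque, τ_max = 16T/(πd³) is largest where d is smallest — segment CD (d = 179 mm).
τ_max = 16·46700/(π·(0.179)³) = 4.147×10^7 Pa.

41.5 MPa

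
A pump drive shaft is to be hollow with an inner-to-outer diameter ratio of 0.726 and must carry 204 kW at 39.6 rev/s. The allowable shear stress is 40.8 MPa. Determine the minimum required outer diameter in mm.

52.1 mm

ω = 2π·39.6 = 248.8 rad/s, so T = P/ω = 204×10³ / 248.8 = 819.9 N·m.
For a hollow shaft with d_i/d_o = 0.726: τ_max = 16T/(π d_o³ (1−k⁴)), so d_o = [16T/(π τ_allow (1−k⁴))]^(1/3) = [16·819.9/(π·4.08×10^7·0.7222)]^(1/3) = 0.05214 m.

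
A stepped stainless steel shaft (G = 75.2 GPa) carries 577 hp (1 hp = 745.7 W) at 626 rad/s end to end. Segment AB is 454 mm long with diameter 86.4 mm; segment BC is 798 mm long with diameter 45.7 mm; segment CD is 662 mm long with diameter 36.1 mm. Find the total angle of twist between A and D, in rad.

ω = 626 rad/s, so T = P/ω = 577×745.7 / 626.0 = 687.3 N·m.
J_AB = π(0.0864)⁴/32 = 5.47×10^-6 m⁴; J_BC = π(0.0457)⁴/32 = 4.28×10^-7 m⁴; J_CD = π(0.0361)⁴/32 = 1.67×10^-7 m⁴.
θ = (T/G)·Σ L_i/J_i = (687.3/75.2×10⁹)·(0.454/5.47×10^-6 + 0.798/4.28×10^-7 + 0.662/1.67×10^-7) = 0.05408 rad.

0.0541 rad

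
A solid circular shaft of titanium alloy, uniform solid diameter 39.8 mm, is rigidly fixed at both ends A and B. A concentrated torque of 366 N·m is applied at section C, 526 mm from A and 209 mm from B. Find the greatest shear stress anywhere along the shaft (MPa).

With uniform GJ and both ends fixed, compatibility θ_AC = θ_CB gives T_A·a = T_B·b, together with T_A + T_B = T₀.
T_A = T₀·b/(a+b) = 366.0·209/735.0 = 104.1 N·m; T_B = 261.9 N·m.
τ in each portion: τ_AC = 8.41×10^6 Pa, τ_CB = 2.12×10^7 Pa; maximum is in CB.
τ_max = T_CB·r/J = 261.9·0.0199/2.46×10^-7 = 2.116×10^7 Pa.

21.2 MPa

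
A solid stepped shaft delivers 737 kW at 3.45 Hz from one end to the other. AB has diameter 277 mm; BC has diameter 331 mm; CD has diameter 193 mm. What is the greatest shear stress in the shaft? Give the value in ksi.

3.49 ksi

ω = 2π·3.45 = 21.68 rad/s, so T = P/ω = 737×10³ / 21.68 = 34000 N·m.
Under the same torque, τ_max = 16T/(πd³) is largest where d is smallest — segment CD (d = 193 mm).
τ_max = 16·34000/(π·(0.193)³) = 2.409×10^7 Pa.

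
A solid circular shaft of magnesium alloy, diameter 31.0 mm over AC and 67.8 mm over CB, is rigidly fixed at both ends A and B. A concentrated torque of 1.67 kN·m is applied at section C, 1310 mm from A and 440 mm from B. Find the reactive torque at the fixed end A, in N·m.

Compatibility: T_A·a/J_AC = T_B·b/J_CB with T_A + T_B = T₀.
J_AC = 9.07×10^-8 m⁴, J_CB = 2.07×10^-6 m⁴, so T_A = T₀·(J_AC/a)/((J_AC/a)+(J_CB/b)) = 24.16 N·m, T_B = 1646 N·m.

24.2 N·m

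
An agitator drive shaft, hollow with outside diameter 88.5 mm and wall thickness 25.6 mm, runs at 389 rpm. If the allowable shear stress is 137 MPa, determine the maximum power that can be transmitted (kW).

736 kW

J = π(d_o⁴ − d_i⁴)/32 = π(0.0885⁴ − 0.0373⁴)/32 = 5.832×10^-6 m⁴.
T_max = τ_allow·J/r = 1.37×10^8 × 5.832×10^-6 / 0.0442 = 18060 N·m.
ω = 2π·389/60 = 40.74 rad/s, so P_max = T_max·ω = 7.356×10^5 W.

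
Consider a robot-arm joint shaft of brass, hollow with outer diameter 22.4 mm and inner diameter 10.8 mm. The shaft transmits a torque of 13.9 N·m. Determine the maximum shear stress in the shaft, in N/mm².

6.66 N/mm²

J = π(d_o⁴ − d_i⁴)/32 = π(0.0224⁴ − 0.0108⁴)/32 = 2.338×10^-8 m⁴.
τ_max = T·r/J = 13.90 × 0.0112 / 2.338×10^-8 = 6.658×10^6 Pa.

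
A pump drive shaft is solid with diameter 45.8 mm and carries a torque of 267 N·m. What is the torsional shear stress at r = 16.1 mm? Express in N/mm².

J = πd⁴/32 = π(0.0458)⁴/32 = 4.320×10^-7 m⁴.
Shear stress varies linearly with radius: τ = T·r/J = 267.0 × 0.0161 / 4.320×10^-7 = 9.951×10^6 Pa.

9.95 N/mm²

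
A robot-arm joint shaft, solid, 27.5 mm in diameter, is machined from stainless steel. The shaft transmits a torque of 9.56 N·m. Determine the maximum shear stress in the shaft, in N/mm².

2.34 N/mm²

J = πd⁴/32 = π(0.0275)⁴/32 = 5.615×10^-8 m⁴.
τ_max = T·r/J = 9.560 × 0.0138 / 5.615×10^-8 = 2.341×10^6 Pa.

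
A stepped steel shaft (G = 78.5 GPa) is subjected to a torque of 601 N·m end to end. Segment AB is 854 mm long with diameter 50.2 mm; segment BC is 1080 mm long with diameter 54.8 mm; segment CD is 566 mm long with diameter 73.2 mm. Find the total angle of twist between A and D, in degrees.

J_AB = π(0.0502)⁴/32 = 6.23×10^-7 m⁴; J_BC = π(0.0548)⁴/32 = 8.85×10^-7 m⁴; J_CD = π(0.0732)⁴/32 = 2.82×10^-6 m⁴.
θ = (T/G)·Σ L_i/J_i = (601.0/78.5×10⁹)·(0.854/6.23×10^-7 + 1.08/8.85×10^-7 + 0.566/2.82×10^-6) = 0.02136 rad.

1.22°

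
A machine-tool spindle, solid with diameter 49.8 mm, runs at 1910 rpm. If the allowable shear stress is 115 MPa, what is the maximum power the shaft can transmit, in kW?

J = πd⁴/32 = π(0.0498)⁴/32 = 6.038×10^-7 m⁴.
T_max = τ_allow·J/r = 1.15×10^8 × 6.038×10^-7 / 0.0249 = 2789 N·m.
ω = 2π·1910/60 = 200.0 rad/s, so P_max = T_max·ω = 5.578×10^5 W.

558 kW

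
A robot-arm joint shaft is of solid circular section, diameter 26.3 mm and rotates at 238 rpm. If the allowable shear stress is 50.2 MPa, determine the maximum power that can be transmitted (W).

4470 W

J = πd⁴/32 = π(0.0263)⁴/32 = 4.697×10^-8 m⁴.
T_max = τ_allow·J/r = 5.02×10^7 × 4.697×10^-8 / 0.0132 = 179.3 N·m.
ω = 2π·238/60 = 24.92 rad/s, so P_max = T_max·ω = 4469 W.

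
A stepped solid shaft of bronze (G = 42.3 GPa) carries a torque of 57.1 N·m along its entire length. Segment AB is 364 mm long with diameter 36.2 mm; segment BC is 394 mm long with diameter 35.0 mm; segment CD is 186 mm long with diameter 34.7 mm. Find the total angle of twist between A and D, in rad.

0.00829 rad

J_AB = π(0.0362)⁴/32 = 1.69×10^-7 m⁴; J_BC = π(0.0350)⁴/32 = 1.47×10^-7 m⁴; J_CD = π(0.0347)⁴/32 = 1.42×10^-7 m⁴.
θ = (T/G)·Σ L_i/J_i = (57.10/42.3×10⁹)·(0.364/1.69×10^-7 + 0.394/1.47×10^-7 + 0.186/1.42×10^-7) = 8.289×10^-3 rad.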